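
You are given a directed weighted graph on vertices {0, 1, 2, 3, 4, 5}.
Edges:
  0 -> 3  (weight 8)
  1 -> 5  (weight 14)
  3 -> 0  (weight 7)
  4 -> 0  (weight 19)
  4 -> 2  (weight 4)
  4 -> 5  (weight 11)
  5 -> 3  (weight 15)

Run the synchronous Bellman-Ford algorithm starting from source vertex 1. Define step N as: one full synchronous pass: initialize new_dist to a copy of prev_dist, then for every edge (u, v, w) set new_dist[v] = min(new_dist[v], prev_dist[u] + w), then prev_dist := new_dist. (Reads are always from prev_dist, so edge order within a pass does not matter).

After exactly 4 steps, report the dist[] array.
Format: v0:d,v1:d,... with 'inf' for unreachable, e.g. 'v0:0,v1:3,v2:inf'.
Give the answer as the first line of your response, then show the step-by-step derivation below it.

v0:36,v1:0,v2:inf,v3:29,v4:inf,v5:14

step 1: dist = v0:inf,v1:0,v2:inf,v3:inf,v4:inf,v5:14
step 2: dist = v0:inf,v1:0,v2:inf,v3:29,v4:inf,v5:14
step 3: dist = v0:36,v1:0,v2:inf,v3:29,v4:inf,v5:14
step 4: dist = v0:36,v1:0,v2:inf,v3:29,v4:inf,v5:14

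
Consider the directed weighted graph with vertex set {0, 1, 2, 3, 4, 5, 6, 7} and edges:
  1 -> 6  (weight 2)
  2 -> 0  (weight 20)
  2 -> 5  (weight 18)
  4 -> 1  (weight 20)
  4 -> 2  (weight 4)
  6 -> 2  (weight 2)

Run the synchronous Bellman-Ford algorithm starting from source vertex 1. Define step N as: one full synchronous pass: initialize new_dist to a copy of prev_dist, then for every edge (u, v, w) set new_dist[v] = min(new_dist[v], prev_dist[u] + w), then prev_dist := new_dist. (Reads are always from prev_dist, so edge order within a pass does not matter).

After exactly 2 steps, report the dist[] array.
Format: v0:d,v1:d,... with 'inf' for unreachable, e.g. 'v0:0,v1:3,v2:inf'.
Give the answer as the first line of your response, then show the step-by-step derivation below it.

v0:inf,v1:0,v2:4,v3:inf,v4:inf,v5:inf,v6:2,v7:inf

step 1: dist = v0:inf,v1:0,v2:inf,v3:inf,v4:inf,v5:inf,v6:2,v7:inf
step 2: dist = v0:inf,v1:0,v2:4,v3:inf,v4:inf,v5:inf,v6:2,v7:inf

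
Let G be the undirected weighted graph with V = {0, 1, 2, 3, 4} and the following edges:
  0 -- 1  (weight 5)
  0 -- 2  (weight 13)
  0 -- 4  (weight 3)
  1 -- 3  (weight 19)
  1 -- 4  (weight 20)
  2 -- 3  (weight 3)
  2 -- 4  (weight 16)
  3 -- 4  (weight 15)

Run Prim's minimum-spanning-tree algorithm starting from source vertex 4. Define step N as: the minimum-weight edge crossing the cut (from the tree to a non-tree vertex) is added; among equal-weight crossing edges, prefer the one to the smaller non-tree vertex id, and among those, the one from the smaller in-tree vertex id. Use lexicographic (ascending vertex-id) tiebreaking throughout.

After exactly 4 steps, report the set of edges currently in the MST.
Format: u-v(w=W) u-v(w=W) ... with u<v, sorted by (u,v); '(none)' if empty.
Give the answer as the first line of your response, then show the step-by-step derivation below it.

0-1(w=5) 0-2(w=13) 0-4(w=3) 2-3(w=3)

step 1: add edge 0-4 (w=3); MST = {0-4(w=3)}
step 2: add edge 0-1 (w=5); MST = {0-1(w=5) 0-4(w=3)}
step 3: add edge 0-2 (w=13); MST = {0-1(w=5) 0-2(w=13) 0-4(w=3)}
step 4: add edge 2-3 (w=3); MST = {0-1(w=5) 0-2(w=13) 0-4(w=3) 2-3(w=3)}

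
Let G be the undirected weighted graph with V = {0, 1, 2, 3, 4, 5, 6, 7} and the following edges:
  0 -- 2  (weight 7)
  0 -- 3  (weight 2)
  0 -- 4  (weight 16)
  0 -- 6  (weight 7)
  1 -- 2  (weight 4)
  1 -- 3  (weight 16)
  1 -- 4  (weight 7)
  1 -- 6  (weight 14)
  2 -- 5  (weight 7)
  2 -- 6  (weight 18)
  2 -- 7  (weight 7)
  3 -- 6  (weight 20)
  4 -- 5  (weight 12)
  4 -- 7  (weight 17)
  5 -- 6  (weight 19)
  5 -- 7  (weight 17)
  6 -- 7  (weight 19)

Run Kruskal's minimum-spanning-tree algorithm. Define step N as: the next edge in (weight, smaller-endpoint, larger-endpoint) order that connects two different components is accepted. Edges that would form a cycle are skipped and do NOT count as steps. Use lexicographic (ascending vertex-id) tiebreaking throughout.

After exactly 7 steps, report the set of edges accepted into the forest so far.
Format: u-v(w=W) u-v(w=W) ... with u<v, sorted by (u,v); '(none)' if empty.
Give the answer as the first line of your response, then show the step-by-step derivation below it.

0-2(w=7) 0-3(w=2) 0-6(w=7) 1-2(w=4) 1-4(w=7) 2-5(w=7) 2-7(w=7)

step 1: add edge 0-3 (w=2); MST = {0-3(w=2)}
step 2: add edge 1-2 (w=4); MST = {0-3(w=2) 1-2(w=4)}
step 3: add edge 0-2 (w=7); MST = {0-2(w=7) 0-3(w=2) 1-2(w=4)}
step 4: add edge 0-6 (w=7); MST = {0-2(w=7) 0-3(w=2) 0-6(w=7) 1-2(w=4)}
step 5: add edge 1-4 (w=7); MST = {0-2(w=7) 0-3(w=2) 0-6(w=7) 1-2(w=4) 1-4(w=7)}
step 6: add edge 2-5 (w=7); MST = {0-2(w=7) 0-3(w=2) 0-6(w=7) 1-2(w=4) 1-4(w=7) 2-5(w=7)}
step 7: add edge 2-7 (w=7); MST = {0-2(w=7) 0-3(w=2) 0-6(w=7) 1-2(w=4) 1-4(w=7) 2-5(w=7) 2-7(w=7)}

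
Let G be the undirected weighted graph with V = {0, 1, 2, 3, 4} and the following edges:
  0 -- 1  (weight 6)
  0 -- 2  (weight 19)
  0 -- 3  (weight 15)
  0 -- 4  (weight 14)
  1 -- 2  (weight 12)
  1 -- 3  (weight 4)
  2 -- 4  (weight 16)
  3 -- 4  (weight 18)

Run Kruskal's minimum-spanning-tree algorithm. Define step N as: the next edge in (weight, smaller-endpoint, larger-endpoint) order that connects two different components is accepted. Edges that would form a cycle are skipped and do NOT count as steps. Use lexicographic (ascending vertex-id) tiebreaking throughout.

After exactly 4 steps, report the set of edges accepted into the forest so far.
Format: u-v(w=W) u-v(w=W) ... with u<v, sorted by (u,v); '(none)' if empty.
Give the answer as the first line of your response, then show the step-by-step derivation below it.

0-1(w=6) 0-4(w=14) 1-2(w=12) 1-3(w=4)

step 1: add edge 1-3 (w=4); MST = {1-3(w=4)}
step 2: add edge 0-1 (w=6); MST = {0-1(w=6) 1-3(w=4)}
step 3: add edge 1-2 (w=12); MST = {0-1(w=6) 1-2(w=12) 1-3(w=4)}
step 4: add edge 0-4 (w=14); MST = {0-1(w=6) 0-4(w=14) 1-2(w=12) 1-3(w=4)}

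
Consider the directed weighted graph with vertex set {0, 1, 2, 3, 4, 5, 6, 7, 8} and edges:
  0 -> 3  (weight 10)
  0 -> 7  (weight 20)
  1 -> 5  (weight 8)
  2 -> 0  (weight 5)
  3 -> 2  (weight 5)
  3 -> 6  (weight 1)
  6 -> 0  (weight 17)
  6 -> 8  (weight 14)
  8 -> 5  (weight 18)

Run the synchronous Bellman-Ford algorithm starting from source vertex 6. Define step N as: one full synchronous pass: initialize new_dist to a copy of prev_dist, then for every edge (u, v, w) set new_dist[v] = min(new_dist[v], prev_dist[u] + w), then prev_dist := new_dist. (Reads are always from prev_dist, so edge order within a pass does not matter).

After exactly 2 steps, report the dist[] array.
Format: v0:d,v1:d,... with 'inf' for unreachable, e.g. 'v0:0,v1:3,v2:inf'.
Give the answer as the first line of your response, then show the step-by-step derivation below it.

v0:17,v1:inf,v2:inf,v3:27,v4:inf,v5:32,v6:0,v7:37,v8:14

step 1: dist = v0:17,v1:inf,v2:inf,v3:inf,v4:inf,v5:inf,v6:0,v7:inf,v8:14
step 2: dist = v0:17,v1:inf,v2:inf,v3:27,v4:inf,v5:32,v6:0,v7:37,v8:14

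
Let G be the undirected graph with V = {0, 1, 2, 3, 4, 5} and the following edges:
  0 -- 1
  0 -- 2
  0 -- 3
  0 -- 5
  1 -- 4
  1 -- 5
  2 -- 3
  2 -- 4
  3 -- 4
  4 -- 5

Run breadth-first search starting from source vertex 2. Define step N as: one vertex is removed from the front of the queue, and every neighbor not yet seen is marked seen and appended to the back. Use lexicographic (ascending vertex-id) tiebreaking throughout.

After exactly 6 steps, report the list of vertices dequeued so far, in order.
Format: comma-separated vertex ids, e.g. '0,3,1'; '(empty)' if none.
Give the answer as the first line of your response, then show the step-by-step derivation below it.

2,0,3,4,1,5

step 1: dequeue 2; queue=[0,3,4]; order=2
step 2: dequeue 0; queue=[3,4,1,5]; order=2,0
step 3: dequeue 3; queue=[4,1,5]; order=2,0,3
step 4: dequeue 4; queue=[1,5]; order=2,0,3,4
step 5: dequeue 1; queue=[5]; order=2,0,3,4,1
step 6: dequeue 5; queue=[(empty)]; order=2,0,3,4,1,5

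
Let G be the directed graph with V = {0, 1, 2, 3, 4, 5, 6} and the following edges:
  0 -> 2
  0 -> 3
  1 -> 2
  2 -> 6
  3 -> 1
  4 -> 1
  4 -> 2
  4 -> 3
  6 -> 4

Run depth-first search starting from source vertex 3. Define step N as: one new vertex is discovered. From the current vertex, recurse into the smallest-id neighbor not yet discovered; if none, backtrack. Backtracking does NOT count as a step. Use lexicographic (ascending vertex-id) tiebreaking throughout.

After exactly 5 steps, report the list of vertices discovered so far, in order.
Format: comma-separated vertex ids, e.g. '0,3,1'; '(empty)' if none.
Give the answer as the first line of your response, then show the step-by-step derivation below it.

3,1,2,6,4

step 1: discover 3; path=3; order=3
step 2: discover 1; path=3>1; order=3,1
step 3: discover 2; path=3>1>2; order=3,1,2
step 4: discover 6; path=3>1>2>6; order=3,1,2,6
step 5: discover 4; path=3>1>2>6>4; order=3,1,2,6,4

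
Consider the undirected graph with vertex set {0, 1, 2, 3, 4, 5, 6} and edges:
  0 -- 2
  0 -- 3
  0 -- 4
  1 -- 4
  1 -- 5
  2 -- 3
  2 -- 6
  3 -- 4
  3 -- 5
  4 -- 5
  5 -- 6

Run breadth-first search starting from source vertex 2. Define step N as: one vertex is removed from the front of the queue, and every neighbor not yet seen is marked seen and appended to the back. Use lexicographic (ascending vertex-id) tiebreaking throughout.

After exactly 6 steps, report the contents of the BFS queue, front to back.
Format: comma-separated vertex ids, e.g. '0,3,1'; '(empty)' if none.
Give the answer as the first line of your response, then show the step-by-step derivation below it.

1

step 1: dequeue 2; queue=[0,3,6]; order=2
step 2: dequeue 0; queue=[3,6,4]; order=2,0
step 3: dequeue 3; queue=[6,4,5]; order=2,0,3
step 4: dequeue 6; queue=[4,5]; order=2,0,3,6
step 5: dequeue 4; queue=[5,1]; order=2,0,3,6,4
step 6: dequeue 5; queue=[1]; order=2,0,3,6,4,5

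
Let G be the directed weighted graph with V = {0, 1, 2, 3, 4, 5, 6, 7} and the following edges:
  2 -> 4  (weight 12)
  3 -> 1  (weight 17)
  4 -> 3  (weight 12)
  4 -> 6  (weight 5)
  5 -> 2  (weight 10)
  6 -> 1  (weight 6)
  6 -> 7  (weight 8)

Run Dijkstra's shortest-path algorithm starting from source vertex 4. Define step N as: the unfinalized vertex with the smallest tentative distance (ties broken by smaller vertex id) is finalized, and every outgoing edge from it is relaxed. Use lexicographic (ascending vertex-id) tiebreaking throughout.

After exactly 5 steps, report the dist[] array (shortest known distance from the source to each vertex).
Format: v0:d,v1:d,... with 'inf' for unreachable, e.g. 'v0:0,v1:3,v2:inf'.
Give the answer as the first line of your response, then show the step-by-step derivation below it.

v0:inf,v1:11,v2:inf,v3:12,v4:0,v5:inf,v6:5,v7:13

step 1: dist = v0:inf,v1:inf,v2:inf,v3:12,v4:0,v5:inf,v6:5,v7:inf
step 2: dist = v0:inf,v1:11,v2:inf,v3:12,v4:0,v5:inf,v6:5,v7:13
step 3: dist = v0:inf,v1:11,v2:inf,v3:12,v4:0,v5:inf,v6:5,v7:13
step 4: dist = v0:inf,v1:11,v2:inf,v3:12,v4:0,v5:inf,v6:5,v7:13
step 5: dist = v0:inf,v1:11,v2:inf,v3:12,v4:0,v5:inf,v6:5,v7:13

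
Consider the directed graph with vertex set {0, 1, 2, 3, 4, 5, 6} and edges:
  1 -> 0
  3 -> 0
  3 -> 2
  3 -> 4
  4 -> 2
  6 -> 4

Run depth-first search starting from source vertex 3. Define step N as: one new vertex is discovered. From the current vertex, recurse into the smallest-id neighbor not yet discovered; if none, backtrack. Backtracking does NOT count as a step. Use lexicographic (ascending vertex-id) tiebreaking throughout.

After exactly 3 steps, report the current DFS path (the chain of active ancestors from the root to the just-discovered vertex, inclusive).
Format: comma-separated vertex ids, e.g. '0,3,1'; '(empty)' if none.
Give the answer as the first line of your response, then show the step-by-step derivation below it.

3,2

step 1: discover 3; path=3; order=3
step 2: discover 0; path=3>0; order=3,0
step 3: discover 2; path=3>2; order=3,0,2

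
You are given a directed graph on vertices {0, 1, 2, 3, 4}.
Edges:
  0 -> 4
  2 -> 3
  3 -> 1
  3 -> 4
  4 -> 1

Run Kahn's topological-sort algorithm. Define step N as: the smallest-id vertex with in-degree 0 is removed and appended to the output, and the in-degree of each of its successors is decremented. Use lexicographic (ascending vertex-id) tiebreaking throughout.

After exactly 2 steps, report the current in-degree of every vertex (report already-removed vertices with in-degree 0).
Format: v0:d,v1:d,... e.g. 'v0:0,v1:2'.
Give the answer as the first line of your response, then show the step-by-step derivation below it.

v0:0,v1:2,v2:0,v3:0,v4:1

step 1: output 0; order=[0]; indeg=(0,2,0,1,1)
step 2: output 2; order=[0,2]; indeg=(0,2,0,0,1)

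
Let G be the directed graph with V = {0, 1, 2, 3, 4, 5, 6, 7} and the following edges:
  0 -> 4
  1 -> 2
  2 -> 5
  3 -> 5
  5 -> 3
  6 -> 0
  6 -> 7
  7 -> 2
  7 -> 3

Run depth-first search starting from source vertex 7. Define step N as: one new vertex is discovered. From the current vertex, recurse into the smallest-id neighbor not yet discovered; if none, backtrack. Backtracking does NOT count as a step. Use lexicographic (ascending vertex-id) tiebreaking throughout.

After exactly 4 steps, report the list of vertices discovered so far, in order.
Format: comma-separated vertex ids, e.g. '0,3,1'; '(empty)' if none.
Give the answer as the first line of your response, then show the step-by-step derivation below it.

7,2,5,3

step 1: discover 7; path=7; order=7
step 2: discover 2; path=7>2; order=7,2
step 3: discover 5; path=7>2>5; order=7,2,5
step 4: discover 3; path=7>2>5>3; order=7,2,5,3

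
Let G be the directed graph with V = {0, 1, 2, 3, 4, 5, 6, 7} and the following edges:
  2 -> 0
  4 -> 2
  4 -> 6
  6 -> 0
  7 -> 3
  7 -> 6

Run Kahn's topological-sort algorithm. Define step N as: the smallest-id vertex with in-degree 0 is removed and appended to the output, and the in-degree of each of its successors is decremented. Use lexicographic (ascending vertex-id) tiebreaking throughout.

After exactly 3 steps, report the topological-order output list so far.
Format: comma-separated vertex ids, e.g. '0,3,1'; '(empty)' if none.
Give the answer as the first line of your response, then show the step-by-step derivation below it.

1,4,2

step 1: output 1; order=[1]; indeg=(2,0,1,1,0,0,2,0)
step 2: output 4; order=[1,4]; indeg=(2,0,0,1,0,0,1,0)
step 3: output 2; order=[1,4,2]; indeg=(1,0,0,1,0,0,1,0)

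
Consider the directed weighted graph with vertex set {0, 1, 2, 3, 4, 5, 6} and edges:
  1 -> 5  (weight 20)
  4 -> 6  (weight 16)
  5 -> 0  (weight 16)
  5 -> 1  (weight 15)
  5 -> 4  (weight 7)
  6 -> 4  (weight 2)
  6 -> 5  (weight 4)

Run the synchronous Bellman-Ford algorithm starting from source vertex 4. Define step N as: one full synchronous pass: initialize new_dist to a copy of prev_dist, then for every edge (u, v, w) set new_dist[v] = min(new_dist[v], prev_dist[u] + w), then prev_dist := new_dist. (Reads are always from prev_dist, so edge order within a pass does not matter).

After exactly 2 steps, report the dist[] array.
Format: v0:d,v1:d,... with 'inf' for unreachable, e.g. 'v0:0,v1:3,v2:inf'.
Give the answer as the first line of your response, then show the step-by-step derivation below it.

v0:inf,v1:inf,v2:inf,v3:inf,v4:0,v5:20,v6:16

step 1: dist = v0:inf,v1:inf,v2:inf,v3:inf,v4:0,v5:inf,v6:16
step 2: dist = v0:inf,v1:inf,v2:inf,v3:inf,v4:0,v5:20,v6:16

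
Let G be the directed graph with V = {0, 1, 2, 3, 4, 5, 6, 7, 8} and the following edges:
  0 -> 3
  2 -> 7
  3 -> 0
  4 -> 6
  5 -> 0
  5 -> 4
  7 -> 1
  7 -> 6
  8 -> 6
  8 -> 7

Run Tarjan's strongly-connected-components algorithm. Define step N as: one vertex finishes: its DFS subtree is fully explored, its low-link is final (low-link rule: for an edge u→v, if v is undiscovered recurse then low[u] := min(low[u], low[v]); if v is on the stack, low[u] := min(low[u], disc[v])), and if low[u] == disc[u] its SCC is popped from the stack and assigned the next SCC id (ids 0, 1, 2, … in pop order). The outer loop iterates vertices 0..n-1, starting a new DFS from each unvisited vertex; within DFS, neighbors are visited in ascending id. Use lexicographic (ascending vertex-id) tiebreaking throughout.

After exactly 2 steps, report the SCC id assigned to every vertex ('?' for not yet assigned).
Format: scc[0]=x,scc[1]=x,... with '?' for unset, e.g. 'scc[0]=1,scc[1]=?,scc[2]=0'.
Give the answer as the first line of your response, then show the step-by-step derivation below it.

scc[0]=0,scc[1]=?,scc[2]=?,scc[3]=0,scc[4]=?,scc[5]=?,scc[6]=?,scc[7]=?,scc[8]=?

step 1: low=(low[0]=0,low[1]=?,low[2]=?,low[3]=0,low[4]=?,low[5]=?,low[6]=?,low[7]=?,low[8]=?); scc=(scc[0]=?,scc[1]=?,scc[2]=?,scc[3]=?,scc[4]=?,scc[5]=?,scc[6]=?,scc[7]=?,scc[8]=?)
step 2: low=(low[0]=0,low[1]=?,low[2]=?,low[3]=0,low[4]=?,low[5]=?,low[6]=?,low[7]=?,low[8]=?); scc=(scc[0]=0,scc[1]=?,scc[2]=?,scc[3]=0,scc[4]=?,scc[5]=?,scc[6]=?,scc[7]=?,scc[8]=?)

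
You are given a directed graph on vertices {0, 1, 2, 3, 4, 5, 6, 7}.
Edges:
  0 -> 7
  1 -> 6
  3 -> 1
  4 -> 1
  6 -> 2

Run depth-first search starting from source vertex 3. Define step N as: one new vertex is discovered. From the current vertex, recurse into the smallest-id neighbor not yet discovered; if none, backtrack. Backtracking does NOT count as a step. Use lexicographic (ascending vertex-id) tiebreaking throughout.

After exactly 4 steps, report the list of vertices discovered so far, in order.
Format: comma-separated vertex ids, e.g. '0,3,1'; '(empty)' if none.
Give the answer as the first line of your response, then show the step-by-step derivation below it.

3,1,6,2

step 1: discover 3; path=3; order=3
step 2: discover 1; path=3>1; order=3,1
step 3: discover 6; path=3>1>6; order=3,1,6
step 4: discover 2; path=3>1>6>2; order=3,1,6,2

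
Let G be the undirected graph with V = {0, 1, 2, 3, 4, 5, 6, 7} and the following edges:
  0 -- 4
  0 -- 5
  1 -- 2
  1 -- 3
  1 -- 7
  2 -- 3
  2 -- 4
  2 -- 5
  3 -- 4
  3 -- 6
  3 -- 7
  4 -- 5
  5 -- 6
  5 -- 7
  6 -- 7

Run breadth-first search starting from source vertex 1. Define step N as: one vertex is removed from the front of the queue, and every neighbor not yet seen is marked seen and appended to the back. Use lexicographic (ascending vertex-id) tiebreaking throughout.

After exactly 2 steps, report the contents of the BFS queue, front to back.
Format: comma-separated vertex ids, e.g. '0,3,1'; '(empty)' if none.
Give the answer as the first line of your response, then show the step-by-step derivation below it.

3,7,4,5

step 1: dequeue 1; queue=[2,3,7]; order=1
step 2: dequeue 2; queue=[3,7,4,5]; order=1,2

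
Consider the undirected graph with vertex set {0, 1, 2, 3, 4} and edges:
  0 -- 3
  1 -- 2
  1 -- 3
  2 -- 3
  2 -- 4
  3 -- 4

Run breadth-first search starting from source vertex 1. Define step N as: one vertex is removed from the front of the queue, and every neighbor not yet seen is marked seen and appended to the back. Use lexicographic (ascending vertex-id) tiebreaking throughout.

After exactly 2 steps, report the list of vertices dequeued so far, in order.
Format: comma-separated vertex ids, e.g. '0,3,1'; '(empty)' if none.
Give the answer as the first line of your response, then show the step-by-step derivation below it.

1,2

step 1: dequeue 1; queue=[2,3]; order=1
step 2: dequeue 2; queue=[3,4]; order=1,2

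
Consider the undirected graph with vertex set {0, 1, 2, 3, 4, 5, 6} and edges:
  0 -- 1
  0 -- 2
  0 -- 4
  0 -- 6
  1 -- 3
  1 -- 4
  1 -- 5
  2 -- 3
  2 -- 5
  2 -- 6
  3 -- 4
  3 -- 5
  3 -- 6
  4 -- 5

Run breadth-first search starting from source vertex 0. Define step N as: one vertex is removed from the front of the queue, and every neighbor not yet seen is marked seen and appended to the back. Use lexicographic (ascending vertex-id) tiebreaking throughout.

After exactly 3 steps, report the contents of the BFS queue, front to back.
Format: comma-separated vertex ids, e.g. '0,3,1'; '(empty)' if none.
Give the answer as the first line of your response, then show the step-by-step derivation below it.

4,6,3,5

step 1: dequeue 0; queue=[1,2,4,6]; order=0
step 2: dequeue 1; queue=[2,4,6,3,5]; order=0,1
step 3: dequeue 2; queue=[4,6,3,5]; order=0,1,2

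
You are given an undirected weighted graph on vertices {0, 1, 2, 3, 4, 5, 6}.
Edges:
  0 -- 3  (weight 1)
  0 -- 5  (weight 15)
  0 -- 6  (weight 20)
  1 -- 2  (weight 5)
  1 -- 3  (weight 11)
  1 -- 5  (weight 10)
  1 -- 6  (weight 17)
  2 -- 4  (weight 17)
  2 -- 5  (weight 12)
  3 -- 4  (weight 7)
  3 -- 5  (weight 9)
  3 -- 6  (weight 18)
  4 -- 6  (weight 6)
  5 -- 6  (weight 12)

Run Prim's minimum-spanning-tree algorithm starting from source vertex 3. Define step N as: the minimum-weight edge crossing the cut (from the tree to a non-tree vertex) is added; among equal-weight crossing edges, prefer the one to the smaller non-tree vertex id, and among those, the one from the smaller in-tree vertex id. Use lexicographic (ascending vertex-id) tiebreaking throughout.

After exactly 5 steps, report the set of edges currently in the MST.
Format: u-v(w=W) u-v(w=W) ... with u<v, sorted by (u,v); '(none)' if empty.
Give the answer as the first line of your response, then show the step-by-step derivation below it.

0-3(w=1) 1-5(w=10) 3-4(w=7) 3-5(w=9) 4-6(w=6)

step 1: add edge 0-3 (w=1); MST = {0-3(w=1)}
step 2: add edge 3-4 (w=7); MST = {0-3(w=1) 3-4(w=7)}
step 3: add edge 4-6 (w=6); MST = {0-3(w=1) 3-4(w=7) 4-6(w=6)}
step 4: add edge 3-5 (w=9); MST = {0-3(w=1) 3-4(w=7) 3-5(w=9) 4-6(w=6)}
step 5: add edge 1-5 (w=10); MST = {0-3(w=1) 1-5(w=10) 3-4(w=7) 3-5(w=9) 4-6(w=6)}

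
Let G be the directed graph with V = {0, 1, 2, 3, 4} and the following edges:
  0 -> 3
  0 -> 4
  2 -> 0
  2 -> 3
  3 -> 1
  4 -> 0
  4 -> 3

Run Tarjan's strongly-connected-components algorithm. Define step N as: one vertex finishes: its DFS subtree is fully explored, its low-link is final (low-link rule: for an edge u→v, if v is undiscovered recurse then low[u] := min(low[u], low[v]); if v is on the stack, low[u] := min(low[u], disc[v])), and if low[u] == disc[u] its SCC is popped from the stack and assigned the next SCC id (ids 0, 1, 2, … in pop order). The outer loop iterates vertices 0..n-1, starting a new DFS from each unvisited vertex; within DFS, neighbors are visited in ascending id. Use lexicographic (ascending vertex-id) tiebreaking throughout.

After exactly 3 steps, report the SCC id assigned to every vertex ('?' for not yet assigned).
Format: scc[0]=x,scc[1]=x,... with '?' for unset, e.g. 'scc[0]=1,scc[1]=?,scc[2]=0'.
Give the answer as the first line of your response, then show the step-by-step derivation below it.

scc[0]=?,scc[1]=0,scc[2]=?,scc[3]=1,scc[4]=?

step 1: low=(low[0]=0,low[1]=2,low[2]=?,low[3]=1,low[4]=?); scc=(scc[0]=?,scc[1]=0,scc[2]=?,scc[3]=?,scc[4]=?)
step 2: low=(low[0]=0,low[1]=2,low[2]=?,low[3]=1,low[4]=?); scc=(scc[0]=?,scc[1]=0,scc[2]=?,scc[3]=1,scc[4]=?)
step 3: low=(low[0]=0,low[1]=2,low[2]=?,low[3]=1,low[4]=0); scc=(scc[0]=?,scc[1]=0,scc[2]=?,scc[3]=1,scc[4]=?)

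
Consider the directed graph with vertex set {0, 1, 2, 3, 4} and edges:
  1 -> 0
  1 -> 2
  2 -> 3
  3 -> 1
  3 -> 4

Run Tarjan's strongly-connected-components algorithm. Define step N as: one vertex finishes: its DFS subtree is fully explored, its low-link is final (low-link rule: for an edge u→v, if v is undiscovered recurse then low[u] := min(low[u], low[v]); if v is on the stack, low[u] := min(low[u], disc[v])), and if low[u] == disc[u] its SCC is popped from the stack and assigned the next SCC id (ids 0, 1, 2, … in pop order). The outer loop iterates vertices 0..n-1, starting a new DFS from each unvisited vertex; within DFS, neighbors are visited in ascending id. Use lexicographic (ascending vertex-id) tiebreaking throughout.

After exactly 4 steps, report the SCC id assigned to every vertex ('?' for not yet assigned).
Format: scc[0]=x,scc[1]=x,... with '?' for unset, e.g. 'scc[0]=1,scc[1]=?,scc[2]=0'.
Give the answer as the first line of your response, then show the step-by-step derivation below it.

scc[0]=0,scc[1]=?,scc[2]=?,scc[3]=?,scc[4]=1

step 1: low=(low[0]=0,low[1]=?,low[2]=?,low[3]=?,low[4]=?); scc=(scc[0]=0,scc[1]=?,scc[2]=?,scc[3]=?,scc[4]=?)
step 2: low=(low[0]=0,low[1]=1,low[2]=2,low[3]=1,low[4]=4); scc=(scc[0]=0,scc[1]=?,scc[2]=?,scc[3]=?,scc[4]=1)
step 3: low=(low[0]=0,low[1]=1,low[2]=2,low[3]=1,low[4]=4); scc=(scc[0]=0,scc[1]=?,scc[2]=?,scc[3]=?,scc[4]=1)
step 4: low=(low[0]=0,low[1]=1,low[2]=1,low[3]=1,low[4]=4); scc=(scc[0]=0,scc[1]=?,scc[2]=?,scc[3]=?,scc[4]=1)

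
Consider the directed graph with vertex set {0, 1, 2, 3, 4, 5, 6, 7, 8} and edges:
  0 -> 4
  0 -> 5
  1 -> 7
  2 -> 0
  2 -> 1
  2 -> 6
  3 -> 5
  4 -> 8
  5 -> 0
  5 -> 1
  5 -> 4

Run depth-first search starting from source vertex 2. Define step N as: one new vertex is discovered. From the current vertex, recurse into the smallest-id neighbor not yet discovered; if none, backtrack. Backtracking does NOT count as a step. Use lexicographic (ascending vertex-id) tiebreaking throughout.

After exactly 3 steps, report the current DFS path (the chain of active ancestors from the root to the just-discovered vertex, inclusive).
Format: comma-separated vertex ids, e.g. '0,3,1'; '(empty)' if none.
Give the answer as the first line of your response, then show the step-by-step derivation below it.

2,0,4

step 1: discover 2; path=2; order=2
step 2: discover 0; path=2>0; order=2,0
step 3: discover 4; path=2>0>4; order=2,0,4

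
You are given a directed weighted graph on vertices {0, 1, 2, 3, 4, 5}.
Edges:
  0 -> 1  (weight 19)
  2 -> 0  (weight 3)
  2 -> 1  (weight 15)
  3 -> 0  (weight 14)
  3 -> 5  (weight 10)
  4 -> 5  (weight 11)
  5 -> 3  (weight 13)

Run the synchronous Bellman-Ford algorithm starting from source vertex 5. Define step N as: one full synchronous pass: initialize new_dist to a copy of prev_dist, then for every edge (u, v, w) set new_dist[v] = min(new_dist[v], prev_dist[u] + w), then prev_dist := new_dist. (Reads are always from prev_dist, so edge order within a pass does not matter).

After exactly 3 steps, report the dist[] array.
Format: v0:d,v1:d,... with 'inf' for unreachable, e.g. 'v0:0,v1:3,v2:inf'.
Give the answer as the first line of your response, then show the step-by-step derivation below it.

v0:27,v1:46,v2:inf,v3:13,v4:inf,v5:0

step 1: dist = v0:inf,v1:inf,v2:inf,v3:13,v4:inf,v5:0
step 2: dist = v0:27,v1:inf,v2:inf,v3:13,v4:inf,v5:0
step 3: dist = v0:27,v1:46,v2:inf,v3:13,v4:inf,v5:0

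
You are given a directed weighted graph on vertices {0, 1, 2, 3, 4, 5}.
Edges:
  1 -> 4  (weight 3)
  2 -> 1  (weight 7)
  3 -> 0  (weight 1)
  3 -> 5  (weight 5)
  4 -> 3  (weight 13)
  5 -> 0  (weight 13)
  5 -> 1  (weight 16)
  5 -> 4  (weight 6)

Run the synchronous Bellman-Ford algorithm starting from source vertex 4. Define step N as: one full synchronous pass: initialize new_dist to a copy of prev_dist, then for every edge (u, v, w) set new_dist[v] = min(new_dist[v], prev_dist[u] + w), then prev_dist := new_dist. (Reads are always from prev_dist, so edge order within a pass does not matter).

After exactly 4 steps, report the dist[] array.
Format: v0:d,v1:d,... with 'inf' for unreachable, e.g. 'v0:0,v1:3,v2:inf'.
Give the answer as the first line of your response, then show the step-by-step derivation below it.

v0:14,v1:34,v2:inf,v3:13,v4:0,v5:18

step 1: dist = v0:inf,v1:inf,v2:inf,v3:13,v4:0,v5:inf
step 2: dist = v0:14,v1:inf,v2:inf,v3:13,v4:0,v5:18
step 3: dist = v0:14,v1:34,v2:inf,v3:13,v4:0,v5:18
step 4: dist = v0:14,v1:34,v2:inf,v3:13,v4:0,v5:18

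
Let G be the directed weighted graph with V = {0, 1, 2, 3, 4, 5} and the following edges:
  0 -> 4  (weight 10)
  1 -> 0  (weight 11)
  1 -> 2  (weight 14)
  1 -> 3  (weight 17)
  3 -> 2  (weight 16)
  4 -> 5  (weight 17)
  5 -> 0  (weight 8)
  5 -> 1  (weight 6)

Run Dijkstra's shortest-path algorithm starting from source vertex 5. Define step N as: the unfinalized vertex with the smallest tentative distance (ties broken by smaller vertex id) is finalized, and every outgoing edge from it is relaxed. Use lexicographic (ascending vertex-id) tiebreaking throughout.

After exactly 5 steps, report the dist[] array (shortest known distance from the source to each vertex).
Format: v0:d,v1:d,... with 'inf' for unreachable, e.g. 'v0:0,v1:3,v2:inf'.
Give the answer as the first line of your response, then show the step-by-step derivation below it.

v0:8,v1:6,v2:20,v3:23,v4:18,v5:0

step 1: dist = v0:8,v1:6,v2:inf,v3:inf,v4:inf,v5:0
step 2: dist = v0:8,v1:6,v2:20,v3:23,v4:inf,v5:0
step 3: dist = v0:8,v1:6,v2:20,v3:23,v4:18,v5:0
step 4: dist = v0:8,v1:6,v2:20,v3:23,v4:18,v5:0
step 5: dist = v0:8,v1:6,v2:20,v3:23,v4:18,v5:0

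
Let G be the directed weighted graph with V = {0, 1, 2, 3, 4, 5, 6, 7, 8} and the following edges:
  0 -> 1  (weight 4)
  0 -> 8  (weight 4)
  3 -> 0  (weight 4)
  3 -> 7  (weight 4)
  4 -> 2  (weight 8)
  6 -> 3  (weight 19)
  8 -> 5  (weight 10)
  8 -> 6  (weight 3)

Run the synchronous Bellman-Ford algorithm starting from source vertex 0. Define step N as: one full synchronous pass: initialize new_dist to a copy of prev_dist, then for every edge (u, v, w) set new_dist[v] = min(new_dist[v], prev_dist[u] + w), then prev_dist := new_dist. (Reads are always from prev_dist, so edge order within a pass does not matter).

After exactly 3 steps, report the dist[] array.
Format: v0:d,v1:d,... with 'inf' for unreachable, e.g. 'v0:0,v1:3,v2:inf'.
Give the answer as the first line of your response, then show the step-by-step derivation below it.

v0:0,v1:4,v2:inf,v3:26,v4:inf,v5:14,v6:7,v7:inf,v8:4

step 1: dist = v0:0,v1:4,v2:inf,v3:inf,v4:inf,v5:inf,v6:inf,v7:inf,v8:4
step 2: dist = v0:0,v1:4,v2:inf,v3:inf,v4:inf,v5:14,v6:7,v7:inf,v8:4
step 3: dist = v0:0,v1:4,v2:inf,v3:26,v4:inf,v5:14,v6:7,v7:inf,v8:4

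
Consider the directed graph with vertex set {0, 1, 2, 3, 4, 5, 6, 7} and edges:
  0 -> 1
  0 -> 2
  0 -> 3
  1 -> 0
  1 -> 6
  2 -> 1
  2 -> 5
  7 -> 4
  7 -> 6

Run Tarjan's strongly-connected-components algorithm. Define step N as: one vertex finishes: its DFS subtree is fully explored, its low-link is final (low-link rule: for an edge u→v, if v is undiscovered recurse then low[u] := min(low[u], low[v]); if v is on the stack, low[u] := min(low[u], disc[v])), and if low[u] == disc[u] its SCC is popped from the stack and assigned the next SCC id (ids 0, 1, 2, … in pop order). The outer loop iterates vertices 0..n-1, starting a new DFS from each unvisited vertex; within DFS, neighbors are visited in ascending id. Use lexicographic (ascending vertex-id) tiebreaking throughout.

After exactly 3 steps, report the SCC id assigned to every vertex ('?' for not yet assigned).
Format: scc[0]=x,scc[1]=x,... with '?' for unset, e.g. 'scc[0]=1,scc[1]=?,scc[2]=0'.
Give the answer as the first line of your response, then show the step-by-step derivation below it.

scc[0]=?,scc[1]=?,scc[2]=?,scc[3]=?,scc[4]=?,scc[5]=1,scc[6]=0,scc[7]=?

step 1: low=(low[0]=0,low[1]=0,low[2]=?,low[3]=?,low[4]=?,low[5]=?,low[6]=2,low[7]=?); scc=(scc[0]=?,scc[1]=?,scc[2]=?,scc[3]=?,scc[4]=?,scc[5]=?,scc[6]=0,scc[7]=?)
step 2: low=(low[0]=0,low[1]=0,low[2]=?,low[3]=?,low[4]=?,low[5]=?,low[6]=2,low[7]=?); scc=(scc[0]=?,scc[1]=?,scc[2]=?,scc[3]=?,scc[4]=?,scc[5]=?,scc[6]=0,scc[7]=?)
step 3: low=(low[0]=0,low[1]=0,low[2]=1,low[3]=?,low[4]=?,low[5]=4,low[6]=2,low[7]=?); scc=(scc[0]=?,scc[1]=?,scc[2]=?,scc[3]=?,scc[4]=?,scc[5]=1,scc[6]=0,scc[7]=?)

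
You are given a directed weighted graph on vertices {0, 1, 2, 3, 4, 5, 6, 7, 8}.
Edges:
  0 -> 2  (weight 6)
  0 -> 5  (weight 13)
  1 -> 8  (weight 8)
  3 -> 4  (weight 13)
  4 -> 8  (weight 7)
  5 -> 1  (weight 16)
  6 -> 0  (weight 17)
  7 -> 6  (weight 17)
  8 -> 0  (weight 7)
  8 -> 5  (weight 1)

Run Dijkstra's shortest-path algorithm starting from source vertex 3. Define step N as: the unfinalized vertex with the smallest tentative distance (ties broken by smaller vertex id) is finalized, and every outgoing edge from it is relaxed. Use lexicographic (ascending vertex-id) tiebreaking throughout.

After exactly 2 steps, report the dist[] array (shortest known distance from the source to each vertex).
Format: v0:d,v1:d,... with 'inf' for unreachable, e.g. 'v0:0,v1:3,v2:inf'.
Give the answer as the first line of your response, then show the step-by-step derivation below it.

v0:inf,v1:inf,v2:inf,v3:0,v4:13,v5:inf,v6:inf,v7:inf,v8:20

step 1: dist = v0:inf,v1:inf,v2:inf,v3:0,v4:13,v5:inf,v6:inf,v7:inf,v8:inf
step 2: dist = v0:inf,v1:inf,v2:inf,v3:0,v4:13,v5:inf,v6:inf,v7:inf,v8:20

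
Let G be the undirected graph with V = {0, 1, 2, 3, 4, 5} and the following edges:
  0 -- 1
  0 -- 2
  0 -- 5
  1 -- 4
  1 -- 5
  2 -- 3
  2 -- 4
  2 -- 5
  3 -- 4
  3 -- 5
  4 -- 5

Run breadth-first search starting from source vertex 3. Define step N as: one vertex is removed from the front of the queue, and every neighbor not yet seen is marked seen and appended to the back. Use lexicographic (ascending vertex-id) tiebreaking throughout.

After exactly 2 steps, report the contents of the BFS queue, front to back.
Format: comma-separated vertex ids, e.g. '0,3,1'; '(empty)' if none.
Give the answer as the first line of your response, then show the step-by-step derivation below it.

4,5,0

step 1: dequeue 3; queue=[2,4,5]; order=3
step 2: dequeue 2; queue=[4,5,0]; order=3,2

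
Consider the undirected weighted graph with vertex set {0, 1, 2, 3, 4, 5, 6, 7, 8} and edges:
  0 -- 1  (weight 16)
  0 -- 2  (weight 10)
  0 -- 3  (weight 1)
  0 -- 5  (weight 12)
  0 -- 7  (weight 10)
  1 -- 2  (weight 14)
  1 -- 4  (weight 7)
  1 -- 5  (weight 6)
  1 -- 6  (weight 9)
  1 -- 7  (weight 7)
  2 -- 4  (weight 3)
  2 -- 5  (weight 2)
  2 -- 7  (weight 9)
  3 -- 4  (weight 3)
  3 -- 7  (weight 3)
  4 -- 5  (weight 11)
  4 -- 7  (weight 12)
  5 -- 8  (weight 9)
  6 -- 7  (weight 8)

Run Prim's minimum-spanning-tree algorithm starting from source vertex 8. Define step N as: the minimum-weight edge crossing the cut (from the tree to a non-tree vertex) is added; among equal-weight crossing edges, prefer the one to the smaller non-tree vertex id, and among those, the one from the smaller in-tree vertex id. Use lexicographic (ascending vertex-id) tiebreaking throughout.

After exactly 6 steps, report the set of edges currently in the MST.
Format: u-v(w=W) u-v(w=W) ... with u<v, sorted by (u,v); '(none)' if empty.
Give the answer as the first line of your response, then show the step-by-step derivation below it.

0-3(w=1) 2-4(w=3) 2-5(w=2) 3-4(w=3) 3-7(w=3) 5-8(w=9)

step 1: add edge 5-8 (w=9); MST = {5-8(w=9)}
step 2: add edge 2-5 (w=2); MST = {2-5(w=2) 5-8(w=9)}
step 3: add edge 2-4 (w=3); MST = {2-4(w=3) 2-5(w=2) 5-8(w=9)}
step 4: add edge 3-4 (w=3); MST = {2-4(w=3) 2-5(w=2) 3-4(w=3) 5-8(w=9)}
step 5: add edge 0-3 (w=1); MST = {0-3(w=1) 2-4(w=3) 2-5(w=2) 3-4(w=3) 5-8(w=9)}
step 6: add edge 3-7 (w=3); MST = {0-3(w=1) 2-4(w=3) 2-5(w=2) 3-4(w=3) 3-7(w=3) 5-8(w=9)}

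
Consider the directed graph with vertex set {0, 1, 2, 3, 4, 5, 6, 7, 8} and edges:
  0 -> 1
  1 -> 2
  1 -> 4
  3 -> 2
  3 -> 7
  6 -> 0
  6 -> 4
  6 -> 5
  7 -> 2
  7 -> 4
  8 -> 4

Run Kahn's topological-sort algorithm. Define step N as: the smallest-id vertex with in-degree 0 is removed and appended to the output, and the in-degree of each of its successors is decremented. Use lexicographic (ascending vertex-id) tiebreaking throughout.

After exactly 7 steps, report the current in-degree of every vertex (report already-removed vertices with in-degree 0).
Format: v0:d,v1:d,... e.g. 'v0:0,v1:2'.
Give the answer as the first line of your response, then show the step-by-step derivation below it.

v0:0,v1:0,v2:0,v3:0,v4:1,v5:0,v6:0,v7:0,v8:0

step 1: output 3; order=[3]; indeg=(1,1,2,0,4,1,0,0,0)
step 2: output 6; order=[3,6]; indeg=(0,1,2,0,3,0,0,0,0)
step 3: output 0; order=[3,6,0]; indeg=(0,0,2,0,3,0,0,0,0)
step 4: output 1; order=[3,6,0,1]; indeg=(0,0,1,0,2,0,0,0,0)
step 5: output 5; order=[3,6,0,1,5]; indeg=(0,0,1,0,2,0,0,0,0)
step 6: output 7; order=[3,6,0,1,5,7]; indeg=(0,0,0,0,1,0,0,0,0)
step 7: output 2; order=[3,6,0,1,5,7,2]; indeg=(0,0,0,0,1,0,0,0,0)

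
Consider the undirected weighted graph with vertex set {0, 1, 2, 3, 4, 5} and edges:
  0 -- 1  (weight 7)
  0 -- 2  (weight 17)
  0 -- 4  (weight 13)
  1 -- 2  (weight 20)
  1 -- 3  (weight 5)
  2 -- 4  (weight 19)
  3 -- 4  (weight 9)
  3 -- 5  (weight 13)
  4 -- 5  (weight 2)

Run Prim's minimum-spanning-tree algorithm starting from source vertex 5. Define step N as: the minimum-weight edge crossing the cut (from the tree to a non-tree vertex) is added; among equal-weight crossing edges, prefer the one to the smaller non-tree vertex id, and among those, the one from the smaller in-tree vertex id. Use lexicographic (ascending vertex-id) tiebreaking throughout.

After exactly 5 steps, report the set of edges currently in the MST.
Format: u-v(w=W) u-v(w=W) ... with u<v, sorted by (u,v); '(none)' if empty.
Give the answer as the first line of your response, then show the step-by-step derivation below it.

0-1(w=7) 0-2(w=17) 1-3(w=5) 3-4(w=9) 4-5(w=2)

step 1: add edge 4-5 (w=2); MST = {4-5(w=2)}
step 2: add edge 3-4 (w=9); MST = {3-4(w=9) 4-5(w=2)}
step 3: add edge 1-3 (w=5); MST = {1-3(w=5) 3-4(w=9) 4-5(w=2)}
step 4: add edge 0-1 (w=7); MST = {0-1(w=7) 1-3(w=5) 3-4(w=9) 4-5(w=2)}
step 5: add edge 0-2 (w=17); MST = {0-1(w=7) 0-2(w=17) 1-3(w=5) 3-4(w=9) 4-5(w=2)}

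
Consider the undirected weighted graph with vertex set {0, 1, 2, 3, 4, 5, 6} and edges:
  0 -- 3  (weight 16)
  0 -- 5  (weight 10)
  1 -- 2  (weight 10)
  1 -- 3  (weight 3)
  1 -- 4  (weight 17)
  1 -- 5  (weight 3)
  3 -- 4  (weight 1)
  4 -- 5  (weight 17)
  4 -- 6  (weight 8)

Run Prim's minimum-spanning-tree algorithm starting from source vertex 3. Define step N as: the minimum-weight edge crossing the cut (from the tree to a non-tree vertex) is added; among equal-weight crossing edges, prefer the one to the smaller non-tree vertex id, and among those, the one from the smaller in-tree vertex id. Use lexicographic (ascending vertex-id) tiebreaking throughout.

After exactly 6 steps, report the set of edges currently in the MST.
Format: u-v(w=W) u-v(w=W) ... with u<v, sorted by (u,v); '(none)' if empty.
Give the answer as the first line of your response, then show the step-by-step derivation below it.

0-5(w=10) 1-2(w=10) 1-3(w=3) 1-5(w=3) 3-4(w=1) 4-6(w=8)

step 1: add edge 3-4 (w=1); MST = {3-4(w=1)}
step 2: add edge 1-3 (w=3); MST = {1-3(w=3) 3-4(w=1)}
step 3: add edge 1-5 (w=3); MST = {1-3(w=3) 1-5(w=3) 3-4(w=1)}
step 4: add edge 4-6 (w=8); MST = {1-3(w=3) 1-5(w=3) 3-4(w=1) 4-6(w=8)}
step 5: add edge 0-5 (w=10); MST = {0-5(w=10) 1-3(w=3) 1-5(w=3) 3-4(w=1) 4-6(w=8)}
step 6: add edge 1-2 (w=10); MST = {0-5(w=10) 1-2(w=10) 1-3(w=3) 1-5(w=3) 3-4(w=1) 4-6(w=8)}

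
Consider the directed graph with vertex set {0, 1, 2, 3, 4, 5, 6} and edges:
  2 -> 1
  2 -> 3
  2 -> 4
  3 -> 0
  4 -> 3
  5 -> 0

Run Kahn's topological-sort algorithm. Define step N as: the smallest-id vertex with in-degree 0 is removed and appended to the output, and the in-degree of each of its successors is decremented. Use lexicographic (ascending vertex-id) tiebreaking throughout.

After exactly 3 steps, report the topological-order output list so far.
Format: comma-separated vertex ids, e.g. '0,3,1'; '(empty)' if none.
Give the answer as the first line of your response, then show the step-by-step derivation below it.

2,1,4

step 1: output 2; order=[2]; indeg=(2,0,0,1,0,0,0)
step 2: output 1; order=[2,1]; indeg=(2,0,0,1,0,0,0)
step 3: output 4; order=[2,1,4]; indeg=(2,0,0,0,0,0,0)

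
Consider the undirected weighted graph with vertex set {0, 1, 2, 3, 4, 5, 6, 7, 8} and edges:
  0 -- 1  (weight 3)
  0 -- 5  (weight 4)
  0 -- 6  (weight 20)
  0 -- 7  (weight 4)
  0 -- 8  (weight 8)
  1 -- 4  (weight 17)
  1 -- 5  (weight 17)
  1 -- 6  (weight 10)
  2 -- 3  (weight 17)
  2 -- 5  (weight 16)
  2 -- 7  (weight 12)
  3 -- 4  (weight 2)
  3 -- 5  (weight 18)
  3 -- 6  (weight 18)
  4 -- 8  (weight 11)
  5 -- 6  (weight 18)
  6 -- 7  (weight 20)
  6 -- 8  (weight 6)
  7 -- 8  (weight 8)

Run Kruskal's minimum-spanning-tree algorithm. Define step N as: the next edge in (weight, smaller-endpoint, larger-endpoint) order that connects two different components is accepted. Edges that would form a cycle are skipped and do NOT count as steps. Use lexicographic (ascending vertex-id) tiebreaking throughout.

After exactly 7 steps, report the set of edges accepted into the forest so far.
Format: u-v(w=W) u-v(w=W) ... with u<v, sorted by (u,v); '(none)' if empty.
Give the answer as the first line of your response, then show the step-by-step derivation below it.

0-1(w=3) 0-5(w=4) 0-7(w=4) 0-8(w=8) 3-4(w=2) 4-8(w=11) 6-8(w=6)

step 1: add edge 3-4 (w=2); MST = {3-4(w=2)}
step 2: add edge 0-1 (w=3); MST = {0-1(w=3) 3-4(w=2)}
step 3: add edge 0-5 (w=4); MST = {0-1(w=3) 0-5(w=4) 3-4(w=2)}
step 4: add edge 0-7 (w=4); MST = {0-1(w=3) 0-5(w=4) 0-7(w=4) 3-4(w=2)}
step 5: add edge 6-8 (w=6); MST = {0-1(w=3) 0-5(w=4) 0-7(w=4) 3-4(w=2) 6-8(w=6)}
step 6: add edge 0-8 (w=8); MST = {0-1(w=3) 0-5(w=4) 0-7(w=4) 0-8(w=8) 3-4(w=2) 6-8(w=6)}
step 7: add edge 4-8 (w=11); MST = {0-1(w=3) 0-5(w=4) 0-7(w=4) 0-8(w=8) 3-4(w=2) 4-8(w=11) 6-8(w=6)}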